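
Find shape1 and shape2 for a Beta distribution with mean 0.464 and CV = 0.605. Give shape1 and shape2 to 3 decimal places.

shape1 = 1.000, shape2 = 1.156

Var = (CV·μ)² = (0.605×0.464)² = 0.078804.
shape1+shape2 = μ(1−μ)/Var − 1 = 0.248704/0.078804 − 1 = 2.1560.
Thus shape1 = 0.464·2.1560 = 1.000 and shape2 = 0.536·2.1560 = 1.156.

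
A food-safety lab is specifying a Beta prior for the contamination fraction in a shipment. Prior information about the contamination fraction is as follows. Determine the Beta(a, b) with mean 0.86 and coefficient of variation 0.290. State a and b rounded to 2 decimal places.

a = 0.80, b = 0.13

σ = CV·μ = 0.290×0.86 = 0.24940, so σ² = 0.062200.
s+1 = μ(1−μ)/σ² = 0.1204/0.062200 = 1.9357, so s = a+b = 0.9357.
a = μs = 0.80, b = (1−μ)s = 0.13.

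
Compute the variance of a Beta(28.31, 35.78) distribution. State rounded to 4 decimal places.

0.0038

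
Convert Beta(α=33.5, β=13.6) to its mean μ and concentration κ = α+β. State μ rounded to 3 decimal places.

μ = 0.711, κ = 47.1

κ = α+β = 33.5+13.6 = 47.1; μ = α/κ = 33.5/47.1 = 0.711.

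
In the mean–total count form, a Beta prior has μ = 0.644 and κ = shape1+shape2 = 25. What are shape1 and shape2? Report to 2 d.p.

Split κ in proportion μ : (1−μ): shape1 = 0.644·25 = 16.10, shape2 = 25 − 16.10 = 8.90.

shape1 = 16.10, shape2 = 8.90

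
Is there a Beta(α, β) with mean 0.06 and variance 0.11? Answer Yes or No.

A Beta with mean μ has variance μ(1−μ)/(α+β+1) < μ(1−μ).
Here μ(1−μ) = 0.06×0.94 = 0.0564, and 0.11 ≥ 0.0564.

No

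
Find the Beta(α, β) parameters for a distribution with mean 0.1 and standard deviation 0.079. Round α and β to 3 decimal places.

σ² = 0.079² = 0.006241.
With s = α+β, Var = μ(1−μ)/(s+1), so s+1 = (0.1×0.9)/0.006241 = 14.4208 and s = 13.4208.
α = μs = 1.342, β = (1−μ)s = 12.079.

α = 1.342, β = 12.079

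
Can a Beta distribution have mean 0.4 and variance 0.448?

A Beta with mean μ has variance μ(1−μ)/(α+β+1) < μ(1−μ).
Here μ(1−μ) = 0.4×0.6 = 0.24, and 0.448 ≥ 0.24.

No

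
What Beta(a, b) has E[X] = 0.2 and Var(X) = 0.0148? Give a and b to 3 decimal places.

Write ν = a+b; then a = μν and Var = μ(1−μ)/(ν+1).
ν = μ(1−μ)/Var − 1 = 0.16/0.0148 − 1 = 9.8108.
a = 0.2·9.8108 = 1.962, b = 0.8·9.8108 = 7.849.

a = 1.962, b = 7.849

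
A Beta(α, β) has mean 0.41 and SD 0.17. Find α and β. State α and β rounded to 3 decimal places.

α = 3.022, β = 4.348

σ² = 0.17² = 0.0289.
With s = α+β, Var = μ(1−μ)/(s+1), so s+1 = (0.41×0.59)/0.0289 = 8.3702 and s = 7.3702.
α = μs = 3.022, β = (1−μ)s = 4.348.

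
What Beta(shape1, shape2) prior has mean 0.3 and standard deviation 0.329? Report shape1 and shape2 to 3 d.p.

σ² = 0.329² = 0.108241.
With s = shape1+shape2, Var = μ(1−μ)/(s+1), so s+1 = (0.3×0.7)/0.108241 = 1.9401 and s = 0.9401.
shape1 = μs = 0.282, shape2 = (1−μ)s = 0.658.

shape1 = 0.282, shape2 = 0.658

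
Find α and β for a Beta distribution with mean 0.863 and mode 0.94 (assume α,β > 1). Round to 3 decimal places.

α = 9.863, β = 1.566

With s = α+β: μ = α/s and mode = (α−1)/(s−2). Eliminating α = μs,
μs − 1 = m(s−2) ⇒ s(μ−m) = 1−2m ⇒ s = -0.88/-0.077 = 11.4286.
So α = μs = 9.863, β = (1−μ)s = 1.566.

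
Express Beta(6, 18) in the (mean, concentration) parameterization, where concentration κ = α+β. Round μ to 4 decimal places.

μ = 0.2500, κ = 24

κ = α+β = 6+18 = 24; μ = α/κ = 6/24 = 0.2500.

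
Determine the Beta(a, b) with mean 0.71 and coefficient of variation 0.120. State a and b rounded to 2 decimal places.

a = 19.43, b = 7.94

σ = CV·μ = 0.120×0.71 = 0.08520, so σ² = 0.007259.
s+1 = μ(1−μ)/σ² = 0.2059/0.007259 = 28.3646, so s = a+b = 27.3646.
a = μs = 19.43, b = (1−μ)s = 7.94.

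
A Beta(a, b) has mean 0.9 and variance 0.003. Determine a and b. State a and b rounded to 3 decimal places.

Write ν = a+b; then a = μν and Var = μ(1−μ)/(ν+1).
ν = μ(1−μ)/Var − 1 = 0.09/0.003 − 1 = 29.0000.
a = 0.9·29.0000 = 26.100, b = 0.1·29.0000 = 2.900.

a = 26.100, b = 2.900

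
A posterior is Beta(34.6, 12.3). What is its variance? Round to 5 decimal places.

α+β = 46.9 and αβ = 425.58, so Var = αβ/[(α+β)²(α+β+1)] = 425.58/105361.319 = 0.00404.

0.00404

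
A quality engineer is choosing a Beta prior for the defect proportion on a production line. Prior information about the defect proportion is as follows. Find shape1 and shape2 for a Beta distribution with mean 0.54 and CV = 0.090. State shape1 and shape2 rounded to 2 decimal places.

shape1 = 56.25, shape2 = 47.92

Var = (CV·μ)² = (0.090×0.54)² = 0.002362.
shape1+shape2 = μ(1−μ)/Var − 1 = 0.2484/0.002362 − 1 = 104.1669.
Thus shape1 = 0.54·104.1669 = 56.25 and shape2 = 0.46·104.1669 = 47.92.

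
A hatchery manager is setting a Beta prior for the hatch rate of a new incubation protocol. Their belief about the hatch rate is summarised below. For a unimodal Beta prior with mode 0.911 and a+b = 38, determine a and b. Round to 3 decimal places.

a = 33.796, b = 4.204

Since the density peak of Beta(a,b) is at (a−1)/(a+b−2),
a = 1 + 0.911(38−2) = 33.796 and b = 38 − 33.796 = 4.204.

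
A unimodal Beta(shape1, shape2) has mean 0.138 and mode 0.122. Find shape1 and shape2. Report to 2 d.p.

shape1 = 6.52, shape2 = 40.73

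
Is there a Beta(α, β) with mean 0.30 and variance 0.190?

Yes

The Beta variance bound is σ² < μ(1−μ).
Here μ(1−μ) = 0.30×0.70 = 0.2100, and 0.190 < 0.2100.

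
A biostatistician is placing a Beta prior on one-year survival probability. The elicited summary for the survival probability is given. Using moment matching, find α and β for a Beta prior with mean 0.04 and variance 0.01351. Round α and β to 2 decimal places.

Let s = α+β. The Beta variance is μ(1−μ)/(s+1).
So s+1 = μ(1−μ)/σ² = (0.04×0.96)/0.01351 = 0.0384/0.01351 = 2.8423, giving s = 1.8423.
Then α = μs = 0.04×1.8423 = 0.07 and β = (1−μ)s = 0.96×1.8423 = 1.77.

α = 0.07, β = 1.77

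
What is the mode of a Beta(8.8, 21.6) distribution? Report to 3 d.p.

The density x^(α−1)(1−x)^(β−1) is maximised at (α−1)/(α+β−2) = 7.8/28.4 = 0.275.

0.275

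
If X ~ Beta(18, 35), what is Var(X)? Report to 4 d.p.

Var = αβ/[(α+β)²(α+β+1)] = (18×35)/(53²×54) = 630/151686 = 0.0042.

0.0042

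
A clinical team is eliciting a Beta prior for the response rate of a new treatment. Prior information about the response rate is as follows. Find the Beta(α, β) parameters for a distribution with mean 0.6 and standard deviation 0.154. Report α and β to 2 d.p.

σ² = 0.154² = 0.023716.
With s = α+β, Var = μ(1−μ)/(s+1), so s+1 = (0.6×0.4)/0.023716 = 10.1198 and s = 9.1198.
α = μs = 5.47, β = (1−μ)s = 3.65.

α = 5.47, β = 3.65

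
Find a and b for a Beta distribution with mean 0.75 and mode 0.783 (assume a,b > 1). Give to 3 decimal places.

With s = a+b: μ = a/s and mode = (a−1)/(s−2). Eliminating a = μs,
μs − 1 = m(s−2) ⇒ s(μ−m) = 1−2m ⇒ s = -0.566/-0.033 = 17.1515.
So a = μs = 12.864, b = (1−μ)s = 4.288.

a = 12.864, b = 4.288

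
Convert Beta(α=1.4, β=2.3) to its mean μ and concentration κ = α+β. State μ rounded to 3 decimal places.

μ = 0.378, κ = 3.7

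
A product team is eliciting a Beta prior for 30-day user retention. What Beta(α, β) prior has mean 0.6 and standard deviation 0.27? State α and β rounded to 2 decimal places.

α = 1.38, β = 0.92

σ² = 0.27² = 0.0729.
With s = α+β, Var = μ(1−μ)/(s+1), so s+1 = (0.6×0.4)/0.0729 = 3.2922 and s = 2.2922.
α = μs = 1.38, β = (1−μ)s = 0.92.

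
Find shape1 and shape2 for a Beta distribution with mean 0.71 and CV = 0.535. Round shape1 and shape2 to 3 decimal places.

shape1 = 0.303, shape2 = 0.124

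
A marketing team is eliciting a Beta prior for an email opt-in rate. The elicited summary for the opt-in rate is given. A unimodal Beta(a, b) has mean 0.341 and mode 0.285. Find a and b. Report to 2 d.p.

a = 2.62, b = 5.06

With s = a+b: μ = a/s and mode = (a−1)/(s−2). Eliminating a = μs,
μs − 1 = m(s−2) ⇒ s(μ−m) = 1−2m ⇒ s = 0.430/0.056 = 7.6786.
So a = μs = 2.62, b = (1−μ)s = 5.06.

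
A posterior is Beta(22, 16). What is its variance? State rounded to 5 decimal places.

0.00625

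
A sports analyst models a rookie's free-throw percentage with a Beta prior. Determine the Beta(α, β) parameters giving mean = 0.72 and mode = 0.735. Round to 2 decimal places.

α = 22.56, β = 8.77

With s = α+β: μ = α/s and mode = (α−1)/(s−2). Eliminating α = μs,
μs − 1 = m(s−2) ⇒ s(μ−m) = 1−2m ⇒ s = -0.470/-0.015 = 31.3333.
So α = μs = 22.56, β = (1−μ)s = 8.77.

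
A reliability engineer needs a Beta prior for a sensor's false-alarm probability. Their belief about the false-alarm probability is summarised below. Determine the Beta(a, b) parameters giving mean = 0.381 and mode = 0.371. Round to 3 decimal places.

With s = a+b: μ = a/s and mode = (a−1)/(s−2). Eliminating a = μs,
μs − 1 = m(s−2) ⇒ s(μ−m) = 1−2m ⇒ s = 0.258/0.010 = 25.8000.
So a = μs = 9.830, b = (1−μ)s = 15.970.

a = 9.830, b = 15.970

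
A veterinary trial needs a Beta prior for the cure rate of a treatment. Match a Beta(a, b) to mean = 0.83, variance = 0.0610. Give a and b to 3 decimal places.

By moment matching, a+b = μ(1−μ)/σ² − 1 = (0.83·0.17)/0.0610 − 1 = 2.3131 − 1 = 1.3131.
Since a/(a+b) = μ, a = 0.83·1.3131 = 1.090 and b = 0.17·1.3131 = 0.223.

a = 1.090, b = 0.223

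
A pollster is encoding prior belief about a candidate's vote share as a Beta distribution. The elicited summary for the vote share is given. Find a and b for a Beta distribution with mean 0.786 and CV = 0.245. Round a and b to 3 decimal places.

σ = CV·μ = 0.245×0.786 = 0.19257, so σ² = 0.037083.
s+1 = μ(1−μ)/σ² = 0.168204/0.037083 = 4.5359, so s = a+b = 3.5359.
a = μs = 2.779, b = (1−μ)s = 0.757.

a = 2.779, b = 0.757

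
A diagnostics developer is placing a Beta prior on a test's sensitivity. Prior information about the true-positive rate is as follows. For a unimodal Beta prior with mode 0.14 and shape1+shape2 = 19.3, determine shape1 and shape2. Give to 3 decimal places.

Since the density peak of Beta(shape1,shape2) is at (shape1−1)/(shape1+shape2−2),
shape1 = 1 + 0.14(19.3−2) = 3.422 and shape2 = 19.3 − 3.422 = 15.878.

shape1 = 3.422, shape2 = 15.878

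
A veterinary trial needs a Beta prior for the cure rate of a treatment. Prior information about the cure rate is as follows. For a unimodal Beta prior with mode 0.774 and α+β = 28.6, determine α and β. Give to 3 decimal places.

Since the density peak of Beta(α,β) is at (α−1)/(α+β−2),
α = 1 + 0.774(28.6−2) = 21.588 and β = 28.6 − 21.588 = 7.012.

α = 21.588, β = 7.012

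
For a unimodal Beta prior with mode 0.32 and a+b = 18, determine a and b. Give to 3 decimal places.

a = 6.120, b = 11.880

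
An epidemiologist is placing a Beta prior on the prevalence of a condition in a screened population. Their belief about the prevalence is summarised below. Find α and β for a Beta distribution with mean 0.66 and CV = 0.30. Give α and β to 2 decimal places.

α = 3.12, β = 1.61

σ = CV·μ = 0.30×0.66 = 0.19800, so σ² = 0.039204.
s+1 = μ(1−μ)/σ² = 0.2244/0.039204 = 5.7239, so s = α+β = 4.7239.
α = μs = 3.12, β = (1−μ)s = 1.61.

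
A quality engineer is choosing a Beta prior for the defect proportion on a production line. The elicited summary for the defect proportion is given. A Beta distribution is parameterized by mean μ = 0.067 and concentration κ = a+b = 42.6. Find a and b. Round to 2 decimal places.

a = 2.85, b = 39.75

Split κ in proportion μ : (1−μ): a = 0.067·42.6 = 2.85, b = 42.6 − 2.85 = 39.75.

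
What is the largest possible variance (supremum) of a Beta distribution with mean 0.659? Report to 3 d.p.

Var = μ(1−μ)/(α+β+1), which approaches μ(1−μ) as α+β → 0.
So the supremum is μ(1−μ) = 0.659×0.341 = 0.225.

0.225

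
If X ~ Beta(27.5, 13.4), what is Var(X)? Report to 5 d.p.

0.00526

α+β = 40.9 and αβ = 368.50, so Var = αβ/[(α+β)²(α+β+1)] = 368.50/70090.739 = 0.00526.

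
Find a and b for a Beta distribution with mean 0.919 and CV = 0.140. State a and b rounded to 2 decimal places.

a = 3.21, b = 0.28

Var = (CV·μ)² = (0.140×0.919)² = 0.016553.
a+b = μ(1−μ)/Var − 1 = 0.074439/0.016553 − 1 = 3.4969.
Thus a = 0.919·3.4969 = 3.21 and b = 0.081·3.4969 = 0.28.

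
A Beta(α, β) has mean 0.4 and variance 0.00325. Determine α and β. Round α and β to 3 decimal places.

α = 29.138, β = 43.708

Let s = α+β. The Beta variance is μ(1−μ)/(s+1).
So s+1 = μ(1−μ)/σ² = (0.4×0.6)/0.00325 = 0.24/0.00325 = 73.8462, giving s = 72.8462.
Then α = μs = 0.4×72.8462 = 29.138 and β = (1−μ)s = 0.6×72.8462 = 43.708.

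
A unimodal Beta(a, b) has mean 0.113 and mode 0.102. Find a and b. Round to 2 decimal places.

a = 8.18, b = 64.19

Let s = a+b. Mean gives a = μs = 0.113s; mode gives (a−1)/(s−2) = 0.102.
Substituting: 0.113s − 1 = 0.102(s−2) = 0.102s − 0.204, so 0.011s = 0.796 and s = 72.3636.
Then a = 0.113×72.3636 = 8.18 and b = s−a = 64.19.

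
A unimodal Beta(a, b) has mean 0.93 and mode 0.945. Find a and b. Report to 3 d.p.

a = 55.180, b = 4.153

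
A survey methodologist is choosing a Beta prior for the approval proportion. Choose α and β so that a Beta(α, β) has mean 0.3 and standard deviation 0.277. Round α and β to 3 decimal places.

Variance = 0.277² = 0.076729. The moment-matching identity α+β = μ(1−μ)/Var − 1 gives
α+β = 0.21/0.076729 − 1 = 1.7369, so α = μ·1.7369 = 0.521 and β = (1−μ)·1.7369 = 1.216.

α = 0.521, β = 1.216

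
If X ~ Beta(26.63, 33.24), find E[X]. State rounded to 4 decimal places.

0.4448

E[X] = α/(α+β) = 26.63/59.87 = 0.4448.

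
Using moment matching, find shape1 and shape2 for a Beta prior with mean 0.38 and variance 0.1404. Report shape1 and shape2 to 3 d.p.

Write ν = shape1+shape2; then shape1 = μν and Var = μ(1−μ)/(ν+1).
ν = μ(1−μ)/Var − 1 = 0.2356/0.1404 − 1 = 0.6781.
shape1 = 0.38·0.6781 = 0.258, shape2 = 0.62·0.6781 = 0.420.

shape1 = 0.258, shape2 = 0.420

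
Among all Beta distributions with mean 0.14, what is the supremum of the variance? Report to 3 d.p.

0.120

For fixed mean μ the Beta variance is μ(1−μ)/(α+β+1), increasing as α+β decreases.
Its least upper bound (not attained) is μ(1−μ) = 0.14·0.86 = 0.120.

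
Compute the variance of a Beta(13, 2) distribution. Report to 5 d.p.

μ = 13/15 = 0.866667; Var = μ(1−μ)/(α+β+1) = 0.1155556/16 = 0.00722.

0.00722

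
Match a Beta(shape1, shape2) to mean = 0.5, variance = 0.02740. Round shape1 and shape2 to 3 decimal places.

shape1 = 4.062, shape2 = 4.062

Write ν = shape1+shape2; then shape1 = μν and Var = μ(1−μ)/(ν+1).
ν = μ(1−μ)/Var − 1 = 0.25/0.02740 − 1 = 8.1241.
shape1 = 0.5·8.1241 = 4.062, shape2 = 0.5·8.1241 = 4.062.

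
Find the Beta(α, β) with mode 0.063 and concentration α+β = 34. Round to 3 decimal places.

α = 3.016, β = 30.984

For α,β>1 the mode is (α−1)/(α+β−2), so α = mode·(κ−2)+1 = 0.063×32+1 = 3.016.
And β = (1−mode)·(κ−2)+1 = 0.937×32+1 = 30.984.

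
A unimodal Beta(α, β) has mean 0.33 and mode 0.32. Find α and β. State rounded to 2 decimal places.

Let s = α+β. Mean gives α = μs = 0.33s; mode gives (α−1)/(s−2) = 0.32.
Substituting: 0.33s − 1 = 0.32(s−2) = 0.32s − 0.64, so 0.01s = 0.36 and s = 36.0000.
Then α = 0.33×36.0000 = 11.88 and β = s−α = 24.12.

α = 11.88, β = 24.12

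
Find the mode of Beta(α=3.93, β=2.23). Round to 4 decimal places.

0.7043

With α,β > 1, mode = (α−1)/(α+β−2) = 2.93/4.16 = 0.7043.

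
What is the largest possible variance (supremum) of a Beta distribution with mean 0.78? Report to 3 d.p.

For fixed mean μ the Beta variance is μ(1−μ)/(α+β+1), increasing as α+β decreases.
Its least upper bound (not attained) is μ(1−μ) = 0.78·0.22 = 0.172.

0.172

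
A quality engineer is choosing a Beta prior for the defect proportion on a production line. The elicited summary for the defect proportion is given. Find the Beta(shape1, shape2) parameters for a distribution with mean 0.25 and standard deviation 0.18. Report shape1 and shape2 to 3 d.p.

Variance = 0.18² = 0.0324. The moment-matching identity shape1+shape2 = μ(1−μ)/Var − 1 gives
shape1+shape2 = 0.1875/0.0324 − 1 = 4.7870, so shape1 = μ·4.7870 = 1.197 and shape2 = (1−μ)·4.7870 = 3.590.

shape1 = 1.197, shape2 = 3.590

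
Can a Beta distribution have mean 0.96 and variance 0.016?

The Beta variance bound is σ² < μ(1−μ).
Here μ(1−μ) = 0.96×0.04 = 0.0384, and 0.016 < 0.0384.

Yes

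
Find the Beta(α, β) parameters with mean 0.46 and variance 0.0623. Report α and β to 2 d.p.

α = 1.37, β = 1.61

Let s = α+β. The Beta variance is μ(1−μ)/(s+1).
So s+1 = μ(1−μ)/σ² = (0.46×0.54)/0.0623 = 0.2484/0.0623 = 3.9872, giving s = 2.9872.
Then α = μs = 0.46×2.9872 = 1.37 and β = (1−μ)s = 0.54×2.9872 = 1.61.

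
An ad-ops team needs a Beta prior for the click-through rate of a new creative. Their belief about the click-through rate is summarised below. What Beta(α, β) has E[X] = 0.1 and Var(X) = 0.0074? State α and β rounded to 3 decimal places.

Let s = α+β. The Beta variance is μ(1−μ)/(s+1).
So s+1 = μ(1−μ)/σ² = (0.1×0.9)/0.0074 = 0.09/0.0074 = 12.1622, giving s = 11.1622.
Then α = μs = 0.1×11.1622 = 1.116 and β = (1−μ)s = 0.9×11.1622 = 10.046.

α = 1.116, β = 10.046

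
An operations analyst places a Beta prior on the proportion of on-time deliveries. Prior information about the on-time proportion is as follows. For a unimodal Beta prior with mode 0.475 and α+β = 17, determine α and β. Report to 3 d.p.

α = 8.125, β = 8.875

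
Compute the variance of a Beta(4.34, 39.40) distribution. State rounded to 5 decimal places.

0.00200

μ = 4.34/43.74 = 0.099223; Var = μ(1−μ)/(α+β+1) = 0.0893775/44.74 = 0.00200.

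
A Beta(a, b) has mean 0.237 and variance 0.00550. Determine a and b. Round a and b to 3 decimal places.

a = 7.555, b = 24.323

Write ν = a+b; then a = μν and Var = μ(1−μ)/(ν+1).
ν = μ(1−μ)/Var − 1 = 0.180831/0.00550 − 1 = 31.8784.
a = 0.237·31.8784 = 7.555, b = 0.763·31.8784 = 24.323.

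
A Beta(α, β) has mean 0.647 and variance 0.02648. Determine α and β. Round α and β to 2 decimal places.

α = 4.93, β = 2.69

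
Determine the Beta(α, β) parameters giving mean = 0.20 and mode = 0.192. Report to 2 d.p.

α = 15.40, β = 61.60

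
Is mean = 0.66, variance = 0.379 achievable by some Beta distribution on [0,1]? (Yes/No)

No

A Beta with mean μ has variance μ(1−μ)/(α+β+1) < μ(1−μ).
Here μ(1−μ) = 0.66×0.34 = 0.2244, and 0.379 ≥ 0.2244.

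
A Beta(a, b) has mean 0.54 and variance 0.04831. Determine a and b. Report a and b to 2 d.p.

Write ν = a+b; then a = μν and Var = μ(1−μ)/(ν+1).
ν = μ(1−μ)/Var − 1 = 0.2484/0.04831 − 1 = 4.1418.
a = 0.54·4.1418 = 2.24, b = 0.46·4.1418 = 1.91.

a = 2.24, b = 1.91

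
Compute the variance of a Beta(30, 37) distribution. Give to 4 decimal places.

0.0036

α+β = 67 and αβ = 1110, so Var = αβ/[(α+β)²(α+β+1)] = 1110/305252 = 0.0036.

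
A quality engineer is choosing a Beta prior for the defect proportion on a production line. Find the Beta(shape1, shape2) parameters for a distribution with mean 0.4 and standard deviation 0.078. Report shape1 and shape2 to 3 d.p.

shape1 = 15.379, shape2 = 23.069

σ² = 0.078² = 0.006084.
With s = shape1+shape2, Var = μ(1−μ)/(s+1), so s+1 = (0.4×0.6)/0.006084 = 39.4477 and s = 38.4477.
shape1 = μs = 15.379, shape2 = (1−μ)s = 23.069.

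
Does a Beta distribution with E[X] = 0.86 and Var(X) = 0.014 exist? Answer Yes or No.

A Beta with mean μ has variance μ(1−μ)/(α+β+1) < μ(1−μ).
Here μ(1−μ) = 0.86×0.14 = 0.1204, and 0.014 < 0.1204.

Yes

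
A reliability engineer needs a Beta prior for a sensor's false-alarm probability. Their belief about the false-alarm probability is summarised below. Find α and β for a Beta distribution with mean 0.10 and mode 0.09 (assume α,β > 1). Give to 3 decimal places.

Let s = α+β. Mean gives α = μs = 0.10s; mode gives (α−1)/(s−2) = 0.09.
Substituting: 0.10s − 1 = 0.09(s−2) = 0.09s − 0.18, so 0.01s = 0.82 and s = 82.0000.
Then α = 0.10×82.0000 = 8.200 and β = s−α = 73.800.

α = 8.200, β = 73.800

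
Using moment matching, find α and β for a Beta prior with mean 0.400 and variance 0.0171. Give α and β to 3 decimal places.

α = 5.214, β = 7.821

Write ν = α+β; then α = μν and Var = μ(1−μ)/(ν+1).
ν = μ(1−μ)/Var − 1 = 0.240000/0.0171 − 1 = 13.0351.
α = 0.400·13.0351 = 5.214, β = 0.600·13.0351 = 7.821.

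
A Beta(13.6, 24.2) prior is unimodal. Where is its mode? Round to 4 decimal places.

0.3520

The density x^(α−1)(1−x)^(β−1) is maximised at (α−1)/(α+β−2) = 12.6/35.8 = 0.3520.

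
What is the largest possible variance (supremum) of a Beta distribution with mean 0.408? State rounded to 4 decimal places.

For fixed mean μ the Beta variance is μ(1−μ)/(α+β+1), increasing as α+β decreases.
Its least upper bound (not attained) is μ(1−μ) = 0.408·0.592 = 0.2415.

0.2415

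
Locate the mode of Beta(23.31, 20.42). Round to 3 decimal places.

0.535

The density x^(α−1)(1−x)^(β−1) is maximised at (α−1)/(α+β−2) = 22.31/41.73 = 0.535.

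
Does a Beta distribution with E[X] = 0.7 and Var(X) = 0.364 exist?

For any Beta, Var(X) < E[X]·(1−E[X]).
Here μ(1−μ) = 0.7×0.3 = 0.21, and 0.364 ≥ 0.21.

No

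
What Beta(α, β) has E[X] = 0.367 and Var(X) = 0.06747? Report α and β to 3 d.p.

Let s = α+β. The Beta variance is μ(1−μ)/(s+1).
So s+1 = μ(1−μ)/σ² = (0.367×0.633)/0.06747 = 0.232311/0.06747 = 3.4432, giving s = 2.4432.
Then α = μs = 0.367×2.4432 = 0.897 and β = (1−μ)s = 0.633×2.4432 = 1.547.

α = 0.897, β = 1.547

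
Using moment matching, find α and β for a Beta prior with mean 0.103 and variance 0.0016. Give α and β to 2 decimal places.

α = 5.84, β = 50.90

Let s = α+β. The Beta variance is μ(1−μ)/(s+1).
So s+1 = μ(1−μ)/σ² = (0.103×0.897)/0.0016 = 0.092391/0.0016 = 57.7444, giving s = 56.7444.
Then α = μs = 0.103×56.7444 = 5.84 and β = (1−μ)s = 0.897×56.7444 = 50.90.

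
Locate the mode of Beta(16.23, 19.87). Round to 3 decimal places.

0.447

With α,β > 1, mode = (α−1)/(α+β−2) = 15.23/34.10 = 0.447.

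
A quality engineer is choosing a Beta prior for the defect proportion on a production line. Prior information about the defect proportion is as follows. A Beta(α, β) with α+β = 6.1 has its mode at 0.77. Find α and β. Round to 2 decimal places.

α = 4.16, β = 1.94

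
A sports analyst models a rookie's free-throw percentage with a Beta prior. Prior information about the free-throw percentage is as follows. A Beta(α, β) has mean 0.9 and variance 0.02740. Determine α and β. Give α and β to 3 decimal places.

Write ν = α+β; then α = μν and Var = μ(1−μ)/(ν+1).
ν = μ(1−μ)/Var − 1 = 0.09/0.02740 − 1 = 2.2847.
α = 0.9·2.2847 = 2.056, β = 0.1·2.2847 = 0.228.

α = 2.056, β = 0.228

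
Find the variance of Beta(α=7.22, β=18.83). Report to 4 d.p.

Var = αβ/[(α+β)²(α+β+1)] = (7.22×18.83)/(26.05²×27.05) = 135.9526/18356.197625 = 0.0074.

0.0074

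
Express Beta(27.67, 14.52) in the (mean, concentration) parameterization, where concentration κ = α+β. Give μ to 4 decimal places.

μ = 0.6558, κ = 42.19

κ = α+β = 27.67+14.52 = 42.19; μ = α/κ = 27.67/42.19 = 0.6558.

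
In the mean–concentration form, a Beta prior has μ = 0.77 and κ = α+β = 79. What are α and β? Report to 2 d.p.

α = μκ = 0.77×79 = 60.83 and β = (1−μ)κ = 0.23×79 = 18.17.

α = 60.83, β = 18.17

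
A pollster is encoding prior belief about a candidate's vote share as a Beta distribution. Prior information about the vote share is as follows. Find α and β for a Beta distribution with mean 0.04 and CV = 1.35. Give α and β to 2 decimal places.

α = 0.49, β = 11.68

Var = (CV·μ)² = (1.35×0.04)² = 0.002916.
α+β = μ(1−μ)/Var − 1 = 0.0384/0.002916 − 1 = 12.1687.
Thus α = 0.04·12.1687 = 0.49 and β = 0.96·12.1687 = 11.68.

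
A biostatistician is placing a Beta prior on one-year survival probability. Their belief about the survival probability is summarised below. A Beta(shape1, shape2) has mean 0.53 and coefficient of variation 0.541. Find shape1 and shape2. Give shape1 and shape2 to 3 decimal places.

σ = CV·μ = 0.541×0.53 = 0.28673, so σ² = 0.082214.
s+1 = μ(1−μ)/σ² = 0.2491/0.082214 = 3.0299, so s = shape1+shape2 = 2.0299.
shape1 = μs = 1.076, shape2 = (1−μ)s = 0.954.

shape1 = 1.076, shape2 = 0.954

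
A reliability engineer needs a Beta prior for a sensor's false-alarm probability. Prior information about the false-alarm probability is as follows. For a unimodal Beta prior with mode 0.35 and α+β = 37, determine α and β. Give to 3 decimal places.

α = 13.250, β = 23.750

Mode = (α−1)/(κ−2) with κ = α+β, so α−1 = 0.35·35 = 12.250.
α = 13.250; β = κ − α = 23.750.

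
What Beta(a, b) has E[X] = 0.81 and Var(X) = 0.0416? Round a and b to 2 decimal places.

Let s = a+b. The Beta variance is μ(1−μ)/(s+1).
So s+1 = μ(1−μ)/σ² = (0.81×0.19)/0.0416 = 0.1539/0.0416 = 3.6995, giving s = 2.6995.
Then a = μs = 0.81×2.6995 = 2.19 and b = (1−μ)s = 0.19×2.6995 = 0.51.

a = 2.19, b = 0.51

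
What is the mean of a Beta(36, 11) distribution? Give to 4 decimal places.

0.7660

E[X] = α/(α+β) = 36/47 = 0.7660.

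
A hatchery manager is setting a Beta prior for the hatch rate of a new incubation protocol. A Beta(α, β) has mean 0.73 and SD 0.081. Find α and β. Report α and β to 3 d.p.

Variance = 0.081² = 0.006561. The moment-matching identity α+β = μ(1−μ)/Var − 1 gives
α+β = 0.1971/0.006561 − 1 = 29.0412, so α = μ·29.0412 = 21.200 and β = (1−μ)·29.0412 = 7.841.

α = 21.200, β = 7.841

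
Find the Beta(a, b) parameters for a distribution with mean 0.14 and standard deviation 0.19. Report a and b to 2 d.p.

a = 0.33, b = 2.01

First σ² = 0.0361. Setting a = μn, b = (1−μ)n with n = a+b,
μ(1−μ)/(n+1) = 0.0361 ⇒ n+1 = 0.1204/0.0361 = 3.3352 ⇒ n = 2.3352.
Hence a = 0.14×2.3352 = 0.33, b = 0.86×2.3352 = 2.01.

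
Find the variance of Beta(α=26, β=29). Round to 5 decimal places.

0.00445

μ = 26/55 = 0.472727; Var = μ(1−μ)/(α+β+1) = 0.2492562/56 = 0.00445.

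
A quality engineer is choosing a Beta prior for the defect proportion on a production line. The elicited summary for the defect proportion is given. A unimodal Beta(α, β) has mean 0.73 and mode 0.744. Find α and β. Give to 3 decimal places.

α = 25.446, β = 9.411

Let s = α+β. Mean gives α = μs = 0.73s; mode gives (α−1)/(s−2) = 0.744.
Substituting: 0.73s − 1 = 0.744(s−2) = 0.744s − 1.488, so -0.014s = -0.488 and s = 34.8571.
Then α = 0.73×34.8571 = 25.446 and β = s−α = 9.411.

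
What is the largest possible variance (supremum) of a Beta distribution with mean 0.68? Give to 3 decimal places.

0.218

For fixed mean μ the Beta variance is μ(1−μ)/(α+β+1), increasing as α+β decreases.
Its least upper bound (not attained) is μ(1−μ) = 0.68·0.32 = 0.218.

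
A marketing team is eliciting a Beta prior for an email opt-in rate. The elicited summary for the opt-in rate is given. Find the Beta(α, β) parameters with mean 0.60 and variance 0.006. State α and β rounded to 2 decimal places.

α = 23.40, β = 15.60

Write ν = α+β; then α = μν and Var = μ(1−μ)/(ν+1).
ν = μ(1−μ)/Var − 1 = 0.2400/0.006 − 1 = 39.0000.
α = 0.60·39.0000 = 23.40, β = 0.40·39.0000 = 15.60.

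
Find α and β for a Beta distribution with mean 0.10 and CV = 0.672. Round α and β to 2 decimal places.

Var = (CV·μ)² = (0.672×0.10)² = 0.004516.
α+β = μ(1−μ)/Var − 1 = 0.0900/0.004516 − 1 = 18.9298.
Thus α = 0.10·18.9298 = 1.89 and β = 0.90·18.9298 = 17.04.

α = 1.89, β = 17.04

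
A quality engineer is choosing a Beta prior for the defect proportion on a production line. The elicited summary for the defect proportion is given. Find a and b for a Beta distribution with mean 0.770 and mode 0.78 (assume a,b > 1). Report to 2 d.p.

With s = a+b: μ = a/s and mode = (a−1)/(s−2). Eliminating a = μs,
μs − 1 = m(s−2) ⇒ s(μ−m) = 1−2m ⇒ s = -0.56/-0.010 = 56.0000.
So a = μs = 43.12, b = (1−μ)s = 12.88.

a = 43.12, b = 12.88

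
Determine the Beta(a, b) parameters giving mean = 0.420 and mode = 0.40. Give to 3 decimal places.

a = 4.200, b = 5.800

With s = a+b: μ = a/s and mode = (a−1)/(s−2). Eliminating a = μs,
μs − 1 = m(s−2) ⇒ s(μ−m) = 1−2m ⇒ s = 0.20/0.020 = 10.0000.
So a = μs = 4.200, b = (1−μ)s = 5.800.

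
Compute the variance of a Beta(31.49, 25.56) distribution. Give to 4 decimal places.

μ = 31.49/57.05 = 0.551972; Var = μ(1−μ)/(α+β+1) = 0.2472989/58.05 = 0.0043.

0.0043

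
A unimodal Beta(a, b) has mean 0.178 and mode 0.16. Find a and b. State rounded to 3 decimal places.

Let s = a+b. Mean gives a = μs = 0.178s; mode gives (a−1)/(s−2) = 0.16.
Substituting: 0.178s − 1 = 0.16(s−2) = 0.16s − 0.32, so 0.018s = 0.68 and s = 37.7778.
Then a = 0.178×37.7778 = 6.724 and b = s−a = 31.053.

a = 6.724, b = 31.053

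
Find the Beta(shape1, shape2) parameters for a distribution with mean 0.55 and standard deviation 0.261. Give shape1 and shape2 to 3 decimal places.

First σ² = 0.068121. Setting shape1 = μn, shape2 = (1−μ)n with n = shape1+shape2,
μ(1−μ)/(n+1) = 0.068121 ⇒ n+1 = 0.2475/0.068121 = 3.6332 ⇒ n = 2.6332.
Hence shape1 = 0.55×2.6332 = 1.448, shape2 = 0.45×2.6332 = 1.185.

shape1 = 1.448, shape2 = 1.185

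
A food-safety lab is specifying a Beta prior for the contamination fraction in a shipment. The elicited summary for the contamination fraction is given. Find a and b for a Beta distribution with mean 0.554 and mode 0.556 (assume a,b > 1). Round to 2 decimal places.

a = 31.02, b = 24.98

Let s = a+b. Mean gives a = μs = 0.554s; mode gives (a−1)/(s−2) = 0.556.
Substituting: 0.554s − 1 = 0.556(s−2) = 0.556s − 1.112, so -0.002s = -0.112 and s = 56.0000.
Then a = 0.554×56.0000 = 31.02 and b = s−a = 24.98.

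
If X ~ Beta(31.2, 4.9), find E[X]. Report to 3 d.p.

0.864

E[X] = α/(α+β) = 31.2/36.1 = 0.864.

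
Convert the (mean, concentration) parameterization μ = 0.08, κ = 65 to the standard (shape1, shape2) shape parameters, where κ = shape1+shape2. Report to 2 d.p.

shape1 = μκ = 0.08×65 = 5.20 and shape2 = (1−μ)κ = 0.92×65 = 59.80.

shape1 = 5.20, shape2 = 59.80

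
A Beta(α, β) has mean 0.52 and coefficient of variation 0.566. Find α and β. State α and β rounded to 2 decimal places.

α = 0.98, β = 0.90

σ = CV·μ = 0.566×0.52 = 0.29432, so σ² = 0.086624.
s+1 = μ(1−μ)/σ² = 0.2496/0.086624 = 2.8814, so s = α+β = 1.8814.
α = μs = 0.98, β = (1−μ)s = 0.90.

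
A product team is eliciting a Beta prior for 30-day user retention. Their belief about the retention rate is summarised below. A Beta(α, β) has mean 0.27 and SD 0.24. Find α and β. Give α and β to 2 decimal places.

α = 0.65, β = 1.77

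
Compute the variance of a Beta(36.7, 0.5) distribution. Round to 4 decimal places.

0.0003

Var = αβ/[(α+β)²(α+β+1)] = (36.7×0.5)/(37.2²×38.2) = 18.35/52862.688 = 0.0003.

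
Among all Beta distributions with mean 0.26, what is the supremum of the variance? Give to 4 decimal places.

For fixed mean μ the Beta variance is μ(1−μ)/(α+β+1), increasing as α+β decreases.
Its least upper bound (not attained) is μ(1−μ) = 0.26·0.74 = 0.1924.

0.1924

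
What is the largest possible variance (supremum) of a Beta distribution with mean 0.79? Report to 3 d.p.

Var = μ(1−μ)/(α+β+1), which approaches μ(1−μ) as α+β → 0.
So the supremum is μ(1−μ) = 0.79×0.21 = 0.166.

0.166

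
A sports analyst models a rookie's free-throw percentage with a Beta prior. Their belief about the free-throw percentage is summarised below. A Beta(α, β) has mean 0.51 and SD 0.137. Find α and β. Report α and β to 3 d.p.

α = 6.280, β = 6.034

σ² = 0.137² = 0.018769.
With s = α+β, Var = μ(1−μ)/(s+1), so s+1 = (0.51×0.49)/0.018769 = 13.3145 and s = 12.3145.
α = μs = 6.280, β = (1−μ)s = 6.034.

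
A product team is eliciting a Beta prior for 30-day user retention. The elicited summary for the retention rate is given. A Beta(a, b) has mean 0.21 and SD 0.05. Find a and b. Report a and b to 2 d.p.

σ² = 0.05² = 0.0025.
With s = a+b, Var = μ(1−μ)/(s+1), so s+1 = (0.21×0.79)/0.0025 = 66.3600 and s = 65.3600.
a = μs = 13.73, b = (1−μ)s = 51.63.

a = 13.73, b = 51.63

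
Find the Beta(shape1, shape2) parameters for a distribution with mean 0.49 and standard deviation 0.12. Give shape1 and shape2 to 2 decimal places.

shape1 = 8.01, shape2 = 8.34

σ² = 0.12² = 0.0144.
With s = shape1+shape2, Var = μ(1−μ)/(s+1), so s+1 = (0.49×0.51)/0.0144 = 17.3542 and s = 16.3542.
shape1 = μs = 8.01, shape2 = (1−μ)s = 8.34.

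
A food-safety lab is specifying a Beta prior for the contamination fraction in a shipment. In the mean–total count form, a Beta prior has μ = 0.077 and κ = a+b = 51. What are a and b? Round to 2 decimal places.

a = 3.93, b = 47.07

a = μκ = 0.077×51 = 3.93 and b = (1−μ)κ = 0.923×51 = 47.07.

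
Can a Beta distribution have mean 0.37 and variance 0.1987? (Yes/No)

A Beta with mean μ has variance μ(1−μ)/(α+β+1) < μ(1−μ).
Here μ(1−μ) = 0.37×0.63 = 0.2331, and 0.1987 < 0.2331.

Yes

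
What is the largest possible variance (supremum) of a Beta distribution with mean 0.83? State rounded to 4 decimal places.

Var = μ(1−μ)/(α+β+1), which approaches μ(1−μ) as α+β → 0.
So the supremum is μ(1−μ) = 0.83×0.17 = 0.1411.

0.1411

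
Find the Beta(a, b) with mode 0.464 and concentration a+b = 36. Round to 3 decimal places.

Since the density peak of Beta(a,b) is at (a−1)/(a+b−2),
a = 1 + 0.464(36−2) = 16.776 and b = 36 − 16.776 = 19.224.

a = 16.776, b = 19.224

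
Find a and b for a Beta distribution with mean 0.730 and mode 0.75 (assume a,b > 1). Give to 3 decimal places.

Let s = a+b. Mean gives a = μs = 0.730s; mode gives (a−1)/(s−2) = 0.75.
Substituting: 0.730s − 1 = 0.75(s−2) = 0.75s − 1.50, so -0.020s = -0.50 and s = 25.0000.
Then a = 0.730×25.0000 = 18.250 and b = s−a = 6.750.

a = 18.250, b = 6.750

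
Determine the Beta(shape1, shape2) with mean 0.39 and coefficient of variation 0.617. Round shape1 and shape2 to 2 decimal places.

shape1 = 1.21, shape2 = 1.90

σ = CV·μ = 0.617×0.39 = 0.24063, so σ² = 0.057903.
s+1 = μ(1−μ)/σ² = 0.2379/0.057903 = 4.1086, so s = shape1+shape2 = 3.1086.
shape1 = μs = 1.21, shape2 = (1−μ)s = 1.90.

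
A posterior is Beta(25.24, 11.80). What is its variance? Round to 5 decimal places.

0.00571

Var = αβ/[(α+β)²(α+β+1)] = (25.24×11.80)/(37.04²×38.04) = 297.8320/52189.419264 = 0.00571.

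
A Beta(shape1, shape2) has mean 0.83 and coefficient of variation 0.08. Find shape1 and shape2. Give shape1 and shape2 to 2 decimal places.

σ = CV·μ = 0.08×0.83 = 0.06640, so σ² = 0.004409.
s+1 = μ(1−μ)/σ² = 0.1411/0.004409 = 32.0030, so s = shape1+shape2 = 31.0030.
shape1 = μs = 25.73, shape2 = (1−μ)s = 5.27.

shape1 = 25.73, shape2 = 5.27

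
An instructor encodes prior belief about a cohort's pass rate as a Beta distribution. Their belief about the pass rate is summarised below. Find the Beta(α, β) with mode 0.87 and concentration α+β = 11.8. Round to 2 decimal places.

Since the density peak of Beta(α,β) is at (α−1)/(α+β−2),
α = 1 + 0.87(11.8−2) = 9.53 and β = 11.8 − 9.53 = 2.27.

α = 9.53, β = 2.27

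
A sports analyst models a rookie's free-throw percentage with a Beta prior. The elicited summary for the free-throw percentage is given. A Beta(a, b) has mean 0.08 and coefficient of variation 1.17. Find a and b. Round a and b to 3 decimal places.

a = 0.592, b = 6.809

σ = CV·μ = 1.17×0.08 = 0.09360, so σ² = 0.008761.
s+1 = μ(1−μ)/σ² = 0.0736/0.008761 = 8.4009, so s = a+b = 7.4009.
a = μs = 0.592, b = (1−μ)s = 6.809.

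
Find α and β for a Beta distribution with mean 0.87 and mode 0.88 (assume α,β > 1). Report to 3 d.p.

α = 66.120, β = 9.880

Let s = α+β. Mean gives α = μs = 0.87s; mode gives (α−1)/(s−2) = 0.88.
Substituting: 0.87s − 1 = 0.88(s−2) = 0.88s − 1.76, so -0.01s = -0.76 and s = 76.0000.
Then α = 0.87×76.0000 = 66.120 and β = s−α = 9.880.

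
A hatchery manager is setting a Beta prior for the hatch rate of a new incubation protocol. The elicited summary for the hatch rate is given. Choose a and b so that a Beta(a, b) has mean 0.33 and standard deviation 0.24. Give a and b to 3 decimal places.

a = 0.937, b = 1.902

First σ² = 0.0576. Setting a = μn, b = (1−μ)n with n = a+b,
μ(1−μ)/(n+1) = 0.0576 ⇒ n+1 = 0.2211/0.0576 = 3.8385 ⇒ n = 2.8385.
Hence a = 0.33×2.8385 = 0.937, b = 0.67×2.8385 = 1.902.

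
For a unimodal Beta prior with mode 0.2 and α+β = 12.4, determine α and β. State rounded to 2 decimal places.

α = 3.08, β = 9.32

Since the density peak of Beta(α,β) is at (α−1)/(α+β−2),
α = 1 + 0.2(12.4−2) = 3.08 and β = 12.4 − 3.08 = 9.32.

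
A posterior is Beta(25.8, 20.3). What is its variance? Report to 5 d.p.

μ = 25.8/46.1 = 0.559653; Var = μ(1−μ)/(α+β+1) = 0.2464415/47.1 = 0.00523.

0.00523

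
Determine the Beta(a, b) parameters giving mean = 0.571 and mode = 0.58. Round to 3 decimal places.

With s = a+b: μ = a/s and mode = (a−1)/(s−2). Eliminating a = μs,
μs − 1 = m(s−2) ⇒ s(μ−m) = 1−2m ⇒ s = -0.16/-0.009 = 17.7778.
So a = μs = 10.151, b = (1−μ)s = 7.627.

a = 10.151, b = 7.627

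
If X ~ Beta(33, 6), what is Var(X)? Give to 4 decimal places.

0.0033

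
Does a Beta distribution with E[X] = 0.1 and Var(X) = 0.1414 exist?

No

The Beta variance bound is σ² < μ(1−μ).
Here μ(1−μ) = 0.1×0.9 = 0.09, and 0.1414 ≥ 0.09.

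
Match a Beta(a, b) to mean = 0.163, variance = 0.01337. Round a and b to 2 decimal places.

a = 1.50, b = 7.70

Let s = a+b. The Beta variance is μ(1−μ)/(s+1).
So s+1 = μ(1−μ)/σ² = (0.163×0.837)/0.01337 = 0.136431/0.01337 = 10.2043, giving s = 9.2043.
Then a = μs = 0.163×9.2043 = 1.50 and b = (1−μ)s = 0.837×9.2043 = 7.70.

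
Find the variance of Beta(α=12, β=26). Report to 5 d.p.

0.00554

μ = 12/38 = 0.315789; Var = μ(1−μ)/(α+β+1) = 0.2160665/39 = 0.00554.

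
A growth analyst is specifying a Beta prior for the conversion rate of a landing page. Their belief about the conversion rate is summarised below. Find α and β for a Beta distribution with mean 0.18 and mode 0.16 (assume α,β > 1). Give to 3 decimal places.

α = 6.120, β = 27.880

Let s = α+β. Mean gives α = μs = 0.18s; mode gives (α−1)/(s−2) = 0.16.
Substituting: 0.18s − 1 = 0.16(s−2) = 0.16s − 0.32, so 0.02s = 0.68 and s = 34.0000.
Then α = 0.18×34.0000 = 6.120 and β = s−α = 27.880.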